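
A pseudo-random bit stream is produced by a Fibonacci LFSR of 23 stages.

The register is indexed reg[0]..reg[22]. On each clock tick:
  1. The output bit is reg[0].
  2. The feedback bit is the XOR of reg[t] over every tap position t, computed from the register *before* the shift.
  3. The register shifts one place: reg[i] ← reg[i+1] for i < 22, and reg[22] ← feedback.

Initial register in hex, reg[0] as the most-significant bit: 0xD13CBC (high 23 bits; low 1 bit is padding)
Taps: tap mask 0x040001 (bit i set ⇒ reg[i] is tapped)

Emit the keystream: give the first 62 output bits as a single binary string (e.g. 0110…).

tick  register→output (feedback)
  0  11010001001111001011110→1 (0)
  1  10100010011110010111100→1 (0)
  2  01000100111100101111000→0 (1)
  3  10001001111001011110001→1 (0)
  4  00010011110010111100010→0 (0)
  5  00100111100101111000100→0 (0)
  6  01001111001011110001000→0 (0)
  7  10011110010111100010000→1 (0)
  8  00111100101111000100000→0 (0)
  9  01111001011110001000000→0 (0)
 10  11110010111100010000000→1 (1)
 11  11100101111000100000001→1 (1)
 12  11001011110001000000011→1 (1)
 13  10010111100010000000111→1 (1)
 14  00101111000100000001111→0 (0)
 15  01011110001000000011110→0 (1)
 16  10111100010000000111101→1 (0)
 17  01111000100000001111010→0 (1)
 18  11110001000000011110101→1 (0)
 19  11100010000000111101010→1 (1)
 20  11000100000001111010101→1 (0)
 21  10001000000011110101010→1 (1)
 22  00010000000111101010101→0 (1)
 23  00100000001111010101011→0 (0)
 24  01000000011110101010110→0 (1)
 25  10000000111101010101101→1 (1)
 26  00000001111010101011011→0 (1)
 27  00000011110101010110111→0 (1)
 28  00000111101010101101111→0 (0)
 29  00001111010101011011110→0 (1)
 30  00011110101010110111101→0 (1)
 31  00111101010101101111011→0 (1)
 32  01111010101011011110111→0 (1)
 33  11110101010110111101111→1 (1)
 34  11101010101101111011111→1 (0)
 35  11010101011011110111110→1 (0)
 36  10101010110111101111100→1 (0)
 37  01010101101111011111000→0 (1)
 38  10101011011110111110001→1 (0)
 39  01010110111101111100010→0 (0)
 40  10101101111011111000100→1 (1)
 41  01011011110111110001001→0 (0)
 42  10110111101111100010010→1 (0)
 43  01101111011111000100100→0 (0)
 44  11011110111110001001000→1 (1)
 45  10111101111100010010001→1 (0)
 46  01111011111000100100010→0 (0)
 47  11110111110001001000100→1 (1)
 48  11101111100010010001001→1 (1)
 49  11011111000100100010011→1 (0)
 50  10111110001001000100110→1 (1)
 51  01111100010010001001101→0 (0)
 52  11111000100100010011010→1 (0)
 53  11110001001000100110100→1 (0)
 54  11100010010001001101000→1 (1)
 55  11000100100010011010001→1 (0)
 56  10001001000100110100010→1 (1)
 57  00010010001001101000101→0 (0)
 58  00100100010011010001010→0 (0)
 59  01001000100110100010100→0 (1)
 60  10010001001101000101001→1 (1)
 61  00100010011010001010011→0 (1)

11010001001111001011110001000000011110101010110111101111100010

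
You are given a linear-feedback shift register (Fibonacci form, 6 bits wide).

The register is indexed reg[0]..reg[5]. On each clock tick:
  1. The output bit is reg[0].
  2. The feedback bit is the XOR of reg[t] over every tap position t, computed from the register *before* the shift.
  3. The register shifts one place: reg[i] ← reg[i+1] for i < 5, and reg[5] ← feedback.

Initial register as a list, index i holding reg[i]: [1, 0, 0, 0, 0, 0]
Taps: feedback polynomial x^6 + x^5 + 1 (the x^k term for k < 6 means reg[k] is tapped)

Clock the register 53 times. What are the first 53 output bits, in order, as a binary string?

10000011111101010110011011101101001001110001011110010

step | reg (before) | out | fb
   0 | 100000 | 1 | 1
   1 | 000001 | 0 | 1
   2 | 000011 | 0 | 1
   3 | 000111 | 0 | 1
   4 | 001111 | 0 | 1
   5 | 011111 | 0 | 1
   6 | 111111 | 1 | 0
   7 | 111110 | 1 | 1
   8 | 111101 | 1 | 0
   9 | 111010 | 1 | 1
  10 | 110101 | 1 | 0
  11 | 101010 | 1 | 1
  12 | 010101 | 0 | 1
  13 | 101011 | 1 | 0
  14 | 010110 | 0 | 0
  15 | 101100 | 1 | 1
  16 | 011001 | 0 | 1
  17 | 110011 | 1 | 0
  18 | 100110 | 1 | 1
  19 | 001101 | 0 | 1
  20 | 011011 | 0 | 1
  21 | 110111 | 1 | 0
  22 | 101110 | 1 | 1
  23 | 011101 | 0 | 1
  24 | 111011 | 1 | 0
  25 | 110110 | 1 | 1
  26 | 101101 | 1 | 0
  27 | 011010 | 0 | 0
  28 | 110100 | 1 | 1
  29 | 101001 | 1 | 0
  30 | 010010 | 0 | 0
  31 | 100100 | 1 | 1
  32 | 001001 | 0 | 1
  33 | 010011 | 0 | 1
  34 | 100111 | 1 | 0
  35 | 001110 | 0 | 0
  36 | 011100 | 0 | 0
  37 | 111000 | 1 | 1
  38 | 110001 | 1 | 0
  39 | 100010 | 1 | 1
  40 | 000101 | 0 | 1
  41 | 001011 | 0 | 1
  42 | 010111 | 0 | 1
  43 | 101111 | 1 | 0
  44 | 011110 | 0 | 0
  45 | 111100 | 1 | 1
  46 | 111001 | 1 | 0
  47 | 110010 | 1 | 1
  48 | 100101 | 1 | 0
  49 | 001010 | 0 | 0
  50 | 010100 | 0 | 0
  51 | 101000 | 1 | 1
  52 | 010001 | 0 | 1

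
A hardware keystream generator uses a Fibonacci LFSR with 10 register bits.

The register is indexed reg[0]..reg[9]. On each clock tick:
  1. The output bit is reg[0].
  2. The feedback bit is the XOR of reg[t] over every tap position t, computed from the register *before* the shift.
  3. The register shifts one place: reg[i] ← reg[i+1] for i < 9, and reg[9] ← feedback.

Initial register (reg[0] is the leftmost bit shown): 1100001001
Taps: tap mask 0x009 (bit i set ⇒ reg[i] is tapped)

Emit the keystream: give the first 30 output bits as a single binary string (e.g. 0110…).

tick  register→output (feedback)
  0  1100001001→1 (1)
  1  1000010011→1 (1)
  2  0000100111→0 (0)
  3  0001001110→0 (1)
  4  0010011101→0 (0)
  5  0100111010→0 (0)
  6  1001110100→1 (0)
  7  0011101000→0 (1)
  8  0111010001→0 (1)
  9  1110100011→1 (1)
 10  1101000111→1 (0)
 11  1010001110→1 (1)
 12  0100011101→0 (0)
 13  1000111010→1 (1)
 14  0001110101→0 (1)
 15  0011101011→0 (1)
 16  0111010111→0 (1)
 17  1110101111→1 (1)
 18  1101011111→1 (0)
 19  1010111110→1 (1)
 20  0101111101→0 (1)
 21  1011111011→1 (0)
 22  0111110110→0 (1)
 23  1111101101→1 (0)
 24  1111011010→1 (0)
 25  1110110100→1 (1)
 26  1101101001→1 (0)
 27  1011010010→1 (0)
 28  0110100100→0 (0)
 29  1101001000→1 (0)

110000100111010001110101111101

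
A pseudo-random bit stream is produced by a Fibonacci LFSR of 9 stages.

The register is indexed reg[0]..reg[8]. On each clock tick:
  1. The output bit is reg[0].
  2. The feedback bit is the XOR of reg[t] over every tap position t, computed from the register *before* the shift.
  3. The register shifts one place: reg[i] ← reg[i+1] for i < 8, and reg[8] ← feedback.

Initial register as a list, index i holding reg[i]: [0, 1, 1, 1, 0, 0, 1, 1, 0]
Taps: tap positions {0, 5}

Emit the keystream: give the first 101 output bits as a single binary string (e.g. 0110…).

01110011000010010001010111010111100100101110011100000011101110100111101010010100000010101010111110101

tick  register→output (feedback)
  0  011100110→0 (0)
  1  111001100→1 (0)
  2  110011000→1 (0)
  3  100110000→1 (1)
  4  001100001→0 (0)
  5  011000010→0 (0)
  6  110000100→1 (1)
  7  100001001→1 (0)
  8  000010010→0 (0)
  9  000100100→0 (0)
 10  001001000→0 (1)
 11  010010001→0 (0)
 12  100100010→1 (1)
 13  001000101→0 (0)
 14  010001010→0 (1)
 15  100010101→1 (1)
 16  000101011→0 (1)
 17  001010111→0 (0)
 18  010101110→0 (1)
 19  101011101→1 (0)
 20  010111010→0 (1)
 21  101110101→1 (1)
 22  011101011→0 (1)
 23  111010111→1 (1)
 24  110101111→1 (0)
 25  101011110→1 (0)
 26  010111100→0 (1)
 27  101111001→1 (0)
 28  011110010→0 (0)
 29  111100100→1 (1)
 30  111001001→1 (0)
 31  110010010→1 (1)
 32  100100101→1 (1)
 33  001001011→0 (1)
 34  010010111→0 (0)
 35  100101110→1 (0)
 36  001011100→0 (1)
 37  010111001→0 (1)
 38  101110011→1 (1)
 39  011100111→0 (0)
 40  111001110→1 (0)
 41  110011100→1 (0)
 42  100111000→1 (0)
 43  001110000→0 (0)
 44  011100000→0 (0)
 45  111000000→1 (1)
 46  110000001→1 (1)
 47  100000011→1 (1)
 48  000000111→0 (0)
 49  000001110→0 (1)
 50  000011101→0 (1)
 51  000111011→0 (1)
 52  001110111→0 (0)
 53  011101110→0 (1)
 54  111011101→1 (0)
 55  110111010→1 (0)
 56  101110100→1 (1)
 57  011101001→0 (1)
 58  111010011→1 (1)
 59  110100111→1 (1)
 60  101001111→1 (0)
 61  010011110→0 (1)
 62  100111101→1 (0)
 63  001111010→0 (1)
 64  011110101→0 (0)
 65  111101010→1 (0)
 66  111010100→1 (1)
 67  110101001→1 (0)
 68  101010010→1 (1)
 69  010100101→0 (0)
 70  101001010→1 (0)
 71  010010100→0 (0)
 72  100101000→1 (0)
 73  001010000→0 (0)
 74  010100000→0 (0)
 75  101000000→1 (1)
 76  010000001→0 (0)
 77  100000010→1 (1)
 78  000000101→0 (0)
 79  000001010→0 (1)
 80  000010101→0 (0)
 81  000101010→0 (1)
 82  001010101→0 (0)
 83  010101010→0 (1)
 84  101010101→1 (1)
 85  010101011→0 (1)
 86  101010111→1 (1)
 87  010101111→0 (1)
 88  101011111→1 (0)
 89  010111110→0 (1)
 90  101111101→1 (0)
 91  011111010→0 (1)
 92  111110101→1 (1)
 93  111101011→1 (0)
 94  111010110→1 (1)
 95  110101101→1 (0)
 96  101011010→1 (0)
 97  010110100→0 (0)
 98  101101000→1 (0)
 99  011010000→0 (0)
100  110100000→1 (1)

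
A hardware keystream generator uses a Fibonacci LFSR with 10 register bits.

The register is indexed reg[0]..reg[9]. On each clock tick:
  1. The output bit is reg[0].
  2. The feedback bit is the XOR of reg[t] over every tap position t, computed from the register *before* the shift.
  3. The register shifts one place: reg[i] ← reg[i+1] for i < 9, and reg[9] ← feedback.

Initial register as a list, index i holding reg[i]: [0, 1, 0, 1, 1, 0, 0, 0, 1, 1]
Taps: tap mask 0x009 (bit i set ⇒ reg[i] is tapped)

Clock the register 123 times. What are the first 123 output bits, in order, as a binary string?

010110001110011111110110000100011010011100100111100001101110110001100011110111110100100101000000110100011001011101001011010

step | reg (before) | out | fb
   0 | 0101100011 | 0 | 1
   1 | 1011000111 | 1 | 0
   2 | 0110001110 | 0 | 0
   3 | 1100011100 | 1 | 1
   4 | 1000111001 | 1 | 1
   5 | 0001110011 | 0 | 1
   6 | 0011100111 | 0 | 1
   7 | 0111001111 | 0 | 1
   8 | 1110011111 | 1 | 1
   9 | 1100111111 | 1 | 1
  10 | 1001111111 | 1 | 0
  11 | 0011111110 | 0 | 1
  12 | 0111111101 | 0 | 1
  13 | 1111111011 | 1 | 0
  14 | 1111110110 | 1 | 0
  15 | 1111101100 | 1 | 0
  16 | 1111011000 | 1 | 0
  17 | 1110110000 | 1 | 1
  18 | 1101100001 | 1 | 0
  19 | 1011000010 | 1 | 0
  20 | 0110000100 | 0 | 0
  21 | 1100001000 | 1 | 1
  22 | 1000010001 | 1 | 1
  23 | 0000100011 | 0 | 0
  24 | 0001000110 | 0 | 1
  25 | 0010001101 | 0 | 0
  26 | 0100011010 | 0 | 0
  27 | 1000110100 | 1 | 1
  28 | 0001101001 | 0 | 1
  29 | 0011010011 | 0 | 1
  30 | 0110100111 | 0 | 0
  31 | 1101001110 | 1 | 0
  32 | 1010011100 | 1 | 1
  33 | 0100111001 | 0 | 0
  34 | 1001110010 | 1 | 0
  35 | 0011100100 | 0 | 1
  36 | 0111001001 | 0 | 1
  37 | 1110010011 | 1 | 1
  38 | 1100100111 | 1 | 1
  39 | 1001001111 | 1 | 0
  40 | 0010011110 | 0 | 0
  41 | 0100111100 | 0 | 0
  42 | 1001111000 | 1 | 0
  43 | 0011110000 | 0 | 1
  44 | 0111100001 | 0 | 1
  45 | 1111000011 | 1 | 0
  46 | 1110000110 | 1 | 1
  47 | 1100001101 | 1 | 1
  48 | 1000011011 | 1 | 1
  49 | 0000110111 | 0 | 0
  50 | 0001101110 | 0 | 1
  51 | 0011011101 | 0 | 1
  52 | 0110111011 | 0 | 0
  53 | 1101110110 | 1 | 0
  54 | 1011101100 | 1 | 0
  55 | 0111011000 | 0 | 1
  56 | 1110110001 | 1 | 1
  57 | 1101100011 | 1 | 0
  58 | 1011000110 | 1 | 0
  59 | 0110001100 | 0 | 0
  60 | 1100011000 | 1 | 1
  61 | 1000110001 | 1 | 1
  62 | 0001100011 | 0 | 1
  63 | 0011000111 | 0 | 1
  64 | 0110001111 | 0 | 0
  65 | 1100011110 | 1 | 1
  66 | 1000111101 | 1 | 1
  67 | 0001111011 | 0 | 1
  68 | 0011110111 | 0 | 1
  69 | 0111101111 | 0 | 1
  70 | 1111011111 | 1 | 0
  71 | 1110111110 | 1 | 1
  72 | 1101111101 | 1 | 0
  73 | 1011111010 | 1 | 0
  74 | 0111110100 | 0 | 1
  75 | 1111101001 | 1 | 0
  76 | 1111010010 | 1 | 0
  77 | 1110100100 | 1 | 1
  78 | 1101001001 | 1 | 0
  79 | 1010010010 | 1 | 1
  80 | 0100100101 | 0 | 0
  81 | 1001001010 | 1 | 0
  82 | 0010010100 | 0 | 0
  83 | 0100101000 | 0 | 0
  84 | 1001010000 | 1 | 0
  85 | 0010100000 | 0 | 0
  86 | 0101000000 | 0 | 1
  87 | 1010000001 | 1 | 1
  88 | 0100000011 | 0 | 0
  89 | 1000000110 | 1 | 1
  90 | 0000001101 | 0 | 0
  91 | 0000011010 | 0 | 0
  92 | 0000110100 | 0 | 0
  93 | 0001101000 | 0 | 1
  94 | 0011010001 | 0 | 1
  95 | 0110100011 | 0 | 0
  96 | 1101000110 | 1 | 0
  97 | 1010001100 | 1 | 1
  98 | 0100011001 | 0 | 0
  99 | 1000110010 | 1 | 1
 100 | 0001100101 | 0 | 1
 101 | 0011001011 | 0 | 1
 102 | 0110010111 | 0 | 0
 103 | 1100101110 | 1 | 1
 104 | 1001011101 | 1 | 0
 105 | 0010111010 | 0 | 0
 106 | 0101110100 | 0 | 1
 107 | 1011101001 | 1 | 0
 108 | 0111010010 | 0 | 1
 109 | 1110100101 | 1 | 1
 110 | 1101001011 | 1 | 0
 111 | 1010010110 | 1 | 1
 112 | 0100101101 | 0 | 0
 113 | 1001011010 | 1 | 0
 114 | 0010110100 | 0 | 0
 115 | 0101101000 | 0 | 1
 116 | 1011010001 | 1 | 0
 117 | 0110100010 | 0 | 0
 118 | 1101000100 | 1 | 0
 119 | 1010001000 | 1 | 1
 120 | 0100010001 | 0 | 0
 121 | 1000100010 | 1 | 1
 122 | 0001000101 | 0 | 1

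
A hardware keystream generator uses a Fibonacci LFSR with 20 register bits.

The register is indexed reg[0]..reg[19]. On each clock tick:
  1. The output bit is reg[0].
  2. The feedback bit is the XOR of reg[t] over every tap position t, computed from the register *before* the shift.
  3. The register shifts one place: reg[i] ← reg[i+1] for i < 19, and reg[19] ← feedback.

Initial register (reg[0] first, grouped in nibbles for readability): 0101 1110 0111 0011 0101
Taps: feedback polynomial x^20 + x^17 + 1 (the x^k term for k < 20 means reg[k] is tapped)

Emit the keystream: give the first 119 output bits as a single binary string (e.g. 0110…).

k : reg_k → out_k, fb_k
0: 01011110011100110101 → 0, fb=1
1: 10111100111001101011 → 1, fb=1
2: 01111001110011010111 → 0, fb=1
3: 11110011100110101111 → 1, fb=0
4: 11100111001101011110 → 1, fb=0
5: 11001110011010111100 → 1, fb=0
6: 10011100110101111000 → 1, fb=1
7: 00111001101011110001 → 0, fb=0
8: 01110011010111100010 → 0, fb=0
9: 11100110101111000100 → 1, fb=0
10: 11001101011110001000 → 1, fb=1
11: 10011010111100010001 → 1, fb=1
12: 00110101111000100011 → 0, fb=0
13: 01101011110001000110 → 0, fb=1
14: 11010111100010001101 → 1, fb=0
15: 10101111000100011010 → 1, fb=1
16: 01011110001000110101 → 0, fb=1
17: 10111100010001101011 → 1, fb=1
18: 01111000100011010111 → 0, fb=1
19: 11110001000110101111 → 1, fb=0
20: 11100010001101011110 → 1, fb=0
21: 11000100011010111100 → 1, fb=0
22: 10001000110101111000 → 1, fb=1
23: 00010001101011110001 → 0, fb=0
24: 00100011010111100010 → 0, fb=0
25: 01000110101111000100 → 0, fb=1
26: 10001101011110001001 → 1, fb=1
27: 00011010111100010011 → 0, fb=0
28: 00110101111000100110 → 0, fb=1
29: 01101011110001001101 → 0, fb=1
30: 11010111100010011011 → 1, fb=1
31: 10101111000100110111 → 1, fb=0
32: 01011110001001101110 → 0, fb=1
33: 10111100010011011101 → 1, fb=0
34: 01111000100110111010 → 0, fb=0
35: 11110001001101110100 → 1, fb=0
36: 11100010011011101000 → 1, fb=1
37: 11000100110111010001 → 1, fb=1
38: 10001001101110100011 → 1, fb=1
39: 00010011011101000111 → 0, fb=1
40: 00100110111010001111 → 0, fb=1
41: 01001101110100011111 → 0, fb=1
42: 10011011101000111111 → 1, fb=0
43: 00110111010001111110 → 0, fb=1
44: 01101110100011111101 → 0, fb=1
45: 11011101000111111011 → 1, fb=1
46: 10111010001111110111 → 1, fb=0
47: 01110100011111101110 → 0, fb=1
48: 11101000111111011101 → 1, fb=0
49: 11010001111110111010 → 1, fb=1
50: 10100011111101110101 → 1, fb=0
51: 01000111111011101010 → 0, fb=0
52: 10001111110111010100 → 1, fb=0
53: 00011111101110101000 → 0, fb=0
54: 00111111011101010000 → 0, fb=0
55: 01111110111010100000 → 0, fb=0
56: 11111101110101000000 → 1, fb=1
57: 11111011101010000001 → 1, fb=1
58: 11110111010100000011 → 1, fb=1
59: 11101110101000000111 → 1, fb=0
60: 11011101010000001110 → 1, fb=0
61: 10111010100000011100 → 1, fb=0
62: 01110101000000111000 → 0, fb=0
63: 11101010000001110000 → 1, fb=1
64: 11010100000011100001 → 1, fb=1
65: 10101000000111000011 → 1, fb=1
66: 01010000001110000111 → 0, fb=1
67: 10100000011100001111 → 1, fb=0
68: 01000000111000011110 → 0, fb=1
69: 10000001110000111101 → 1, fb=0
70: 00000011100001111010 → 0, fb=0
71: 00000111000011110100 → 0, fb=1
72: 00001110000111101001 → 0, fb=0
73: 00011100001111010010 → 0, fb=0
74: 00111000011110100100 → 0, fb=1
75: 01110000111101001001 → 0, fb=0
76: 11100001111010010010 → 1, fb=1
77: 11000011110100100101 → 1, fb=0
78: 10000111101001001010 → 1, fb=1
79: 00001111010010010101 → 0, fb=1
80: 00011110100100101011 → 0, fb=0
81: 00111101001001010110 → 0, fb=1
82: 01111010010010101101 → 0, fb=1
83: 11110100100101011011 → 1, fb=1
84: 11101001001010110111 → 1, fb=0
85: 11010010010101101110 → 1, fb=0
86: 10100100101011011100 → 1, fb=0
87: 01001001010110111000 → 0, fb=0
88: 10010010101101110000 → 1, fb=1
89: 00100101011011100001 → 0, fb=0
90: 01001010110111000010 → 0, fb=0
91: 10010101101110000100 → 1, fb=0
92: 00101011011100001000 → 0, fb=0
93: 01010110111000010000 → 0, fb=0
94: 10101101110000100000 → 1, fb=1
95: 01011011100001000001 → 0, fb=0
96: 10110111000010000010 → 1, fb=1
97: 01101110000100000101 → 0, fb=1
98: 11011100001000001011 → 1, fb=1
99: 10111000010000010111 → 1, fb=0
100: 01110000100000101110 → 0, fb=1
101: 11100001000001011101 → 1, fb=0
102: 11000010000010111010 → 1, fb=1
103: 10000100000101110101 → 1, fb=0
104: 00001000001011101010 → 0, fb=0
105: 00010000010111010100 → 0, fb=1
106: 00100000101110101001 → 0, fb=0
107: 01000001011101010010 → 0, fb=0
108: 10000010111010100100 → 1, fb=0
109: 00000101110101001000 → 0, fb=0
110: 00001011101010010000 → 0, fb=0
111: 00010111010100100000 → 0, fb=0
112: 00101110101001000000 → 0, fb=0
113: 01011101010010000000 → 0, fb=0
114: 10111010100100000000 → 1, fb=1
115: 01110101001000000001 → 0, fb=0
116: 11101010010000000010 → 1, fb=1
117: 11010100100000000101 → 1, fb=0
118: 10101001000000001010 → 1, fb=1

01011110011100110101111000100011010111100010011011101000111111011101010000001110000111101001001010110111000010000010111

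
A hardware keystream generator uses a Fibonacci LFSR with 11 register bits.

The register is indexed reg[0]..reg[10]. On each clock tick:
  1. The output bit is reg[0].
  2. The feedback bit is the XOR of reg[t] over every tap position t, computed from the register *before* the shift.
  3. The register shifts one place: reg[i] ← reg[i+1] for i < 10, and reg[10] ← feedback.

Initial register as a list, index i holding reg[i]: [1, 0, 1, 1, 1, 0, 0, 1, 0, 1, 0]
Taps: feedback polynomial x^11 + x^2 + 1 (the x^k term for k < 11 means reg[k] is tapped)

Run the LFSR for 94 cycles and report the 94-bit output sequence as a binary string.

tick  register→output (feedback)
  0  10111001010→1 (0)
  1  01110010100→0 (1)
  2  11100101001→1 (0)
  3  11001010010→1 (1)
  4  10010100101→1 (1)
  5  00101001011→0 (1)
  6  01010010111→0 (0)
  7  10100101110→1 (0)
  8  01001011100→0 (0)
  9  10010111000→1 (1)
 10  00101110001→0 (1)
 11  01011100011→0 (0)
 12  10111000110→1 (0)
 13  01110001100→0 (1)
 14  11100011001→1 (0)
 15  11000110010→1 (1)
 16  10001100101→1 (1)
 17  00011001011→0 (0)
 18  00110010110→0 (1)
 19  01100101101→0 (1)
 20  11001011011→1 (1)
 21  10010110111→1 (1)
 22  00101101111→0 (1)
 23  01011011111→0 (0)
 24  10110111110→1 (0)
 25  01101111100→0 (1)
 26  11011111001→1 (1)
 27  10111110011→1 (0)
 28  01111100110→0 (1)
 29  11111001101→1 (0)
 30  11110011010→1 (0)
 31  11100110100→1 (0)
 32  11001101000→1 (1)
 33  10011010001→1 (1)
 34  00110100011→0 (1)
 35  01101000111→0 (1)
 36  11010001111→1 (1)
 37  10100011111→1 (0)
 38  01000111110→0 (0)
 39  10001111100→1 (1)
 40  00011111001→0 (0)
 41  00111110010→0 (1)
 42  01111100101→0 (1)
 43  11111001011→1 (0)
 44  11110010110→1 (0)
 45  11100101100→1 (0)
 46  11001011000→1 (1)
 47  10010110001→1 (1)
 48  00101100011→0 (1)
 49  01011000111→0 (0)
 50  10110001110→1 (0)
 51  01100011100→0 (1)
 52  11000111001→1 (1)
 53  10001110011→1 (1)
 54  00011100111→0 (0)
 55  00111001110→0 (1)
 56  01110011101→0 (1)
 57  11100111011→1 (0)
 58  11001110110→1 (1)
 59  10011101101→1 (1)
 60  00111011011→0 (1)
 61  01110110111→0 (1)
 62  11101101111→1 (0)
 63  11011011110→1 (1)
 64  10110111101→1 (0)
 65  01101111010→0 (1)
 66  11011110101→1 (1)
 67  10111101011→1 (0)
 68  01111010110→0 (1)
 69  11110101101→1 (0)
 70  11101011010→1 (0)
 71  11010110100→1 (1)
 72  10101101001→1 (0)
 73  01011010010→0 (0)
 74  10110100100→1 (0)
 75  01101001000→0 (1)
 76  11010010001→1 (1)
 77  10100100011→1 (0)
 78  01001000110→0 (0)
 79  10010001100→1 (1)
 80  00100011001→0 (1)
 81  01000110011→0 (0)
 82  10001100110→1 (1)
 83  00011001101→0 (0)
 84  00110011010→0 (1)
 85  01100110101→0 (1)
 86  11001101011→1 (1)
 87  10011010111→1 (1)
 88  00110101111→0 (1)
 89  01101011111→0 (1)
 90  11010111111→1 (1)
 91  10101111111→1 (0)
 92  01011111110→0 (0)
 93  10111111100→1 (0)

1011100101001011100011001011011111001101000111110010110001110011101101111010110100100011001101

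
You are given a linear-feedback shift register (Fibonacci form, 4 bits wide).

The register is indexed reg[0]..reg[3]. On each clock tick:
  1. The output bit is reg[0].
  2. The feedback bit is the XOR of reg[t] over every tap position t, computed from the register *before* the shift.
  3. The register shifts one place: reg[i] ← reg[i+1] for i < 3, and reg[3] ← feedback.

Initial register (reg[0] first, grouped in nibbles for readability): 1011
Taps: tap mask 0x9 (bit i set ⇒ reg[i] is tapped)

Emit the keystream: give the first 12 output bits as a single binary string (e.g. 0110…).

101100100011

k : reg_k → out_k, fb_k
0: 1011 → 1, fb=0
1: 0110 → 0, fb=0
2: 1100 → 1, fb=1
3: 1001 → 1, fb=0
4: 0010 → 0, fb=0
5: 0100 → 0, fb=0
6: 1000 → 1, fb=1
7: 0001 → 0, fb=1
8: 0011 → 0, fb=1
9: 0111 → 0, fb=1
10: 1111 → 1, fb=0
11: 1110 → 1, fb=1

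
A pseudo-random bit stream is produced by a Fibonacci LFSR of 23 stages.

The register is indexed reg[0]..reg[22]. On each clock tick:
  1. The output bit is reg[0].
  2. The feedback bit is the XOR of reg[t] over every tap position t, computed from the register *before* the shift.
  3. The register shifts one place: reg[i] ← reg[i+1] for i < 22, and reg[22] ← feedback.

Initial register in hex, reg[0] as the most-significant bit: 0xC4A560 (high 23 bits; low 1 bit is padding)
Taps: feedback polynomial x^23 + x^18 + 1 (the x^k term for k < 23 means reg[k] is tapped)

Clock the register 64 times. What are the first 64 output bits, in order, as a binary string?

tick  register→output (feedback)
  0  11000100101001010110000→1 (0)
  1  10001001010010101100000→1 (1)
  2  00010010100101011000001→0 (0)
  3  00100101001010110000010→0 (0)
  4  01001010010101100000100→0 (0)
  5  10010100101011000001000→1 (1)
  6  00101001010110000010001→0 (1)
  7  01010010101100000100011→0 (0)
  8  10100101011000001000110→1 (1)
  9  01001010110000010001101→0 (0)
 10  10010101100000100011010→1 (0)
 11  00101011000001000110100→0 (1)
 12  01010110000010001101001→0 (0)
 13  10101100000100011010010→1 (0)
 14  01011000001000110100100→0 (0)
 15  10110000010001101001000→1 (1)
 16  01100000100011010010001→0 (1)
 17  11000001000110100100011→1 (1)
 18  10000010001101001000111→1 (1)
 19  00000100011010010001111→0 (0)
 20  00001000110100100011110→0 (1)
 21  00010001101001000111101→0 (1)
 22  00100011010010001111011→0 (1)
 23  01000110100100011110111→0 (1)
 24  10001101001000111101111→1 (1)
 25  00011010010001111011111→0 (1)
 26  00110100100011110111111→0 (1)
 27  01101001000111101111111→0 (1)
 28  11010010001111011111111→1 (0)
 29  10100100011110111111110→1 (0)
 30  01001000111101111111100→0 (1)
 31  10010001111011111111001→1 (0)
 32  00100011110111111110010→0 (1)
 33  01000111101111111100101→0 (0)
 34  10001111011111111001010→1 (1)
 35  00011110111111110010101→0 (1)
 36  00111101111111100101011→0 (0)
 37  01111011111111001010110→0 (1)
 38  11110111111110010101101→1 (1)
 39  11101111111100101011011→1 (0)
 40  11011111111001010110110→1 (0)
 41  10111111110010101101100→1 (1)
 42  01111111100101011011001→0 (1)
 43  11111111001010110110011→1 (0)
 44  11111110010101101100110→1 (1)
 45  11111100101011011001101→1 (1)
 46  11111001010110110011011→1 (0)
 47  11110010101101100110110→1 (0)
 48  11100101011011001101100→1 (1)
 49  11001010110110011011001→1 (0)
 50  10010101101100110110010→1 (0)
 51  00101011011001101100100→0 (0)
 52  01010110110011011001000→0 (0)
 53  10101101100110110010000→1 (0)
 54  01011011001101100100000→0 (0)
 55  10110110011011001000000→1 (1)
 56  01101100110110010000001→0 (0)
 57  11011001101100100000010→1 (1)
 58  10110011011001000000101→1 (1)
 59  01100110110010000001011→0 (0)
 60  11001101100100000010110→1 (0)
 61  10011011001000000101100→1 (1)
 62  00110110010000001011001→0 (1)
 63  01101100100000010110011→0 (1)

1100010010100101011000001000110100100011110111111110010101101100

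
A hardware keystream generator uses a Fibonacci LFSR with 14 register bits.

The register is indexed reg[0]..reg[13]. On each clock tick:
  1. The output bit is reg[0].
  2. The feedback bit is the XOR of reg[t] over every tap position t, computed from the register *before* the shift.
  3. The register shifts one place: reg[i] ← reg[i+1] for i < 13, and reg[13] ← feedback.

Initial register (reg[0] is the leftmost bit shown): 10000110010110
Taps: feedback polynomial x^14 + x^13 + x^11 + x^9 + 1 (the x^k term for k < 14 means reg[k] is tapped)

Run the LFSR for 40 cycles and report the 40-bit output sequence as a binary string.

1000011001011010111000111111001110111001

step | reg (before) | out | fb
   0 | 10000110010110 | 1 | 1
   1 | 00001100101101 | 0 | 0
   2 | 00011001011010 | 0 | 1
   3 | 00110010110101 | 0 | 1
   4 | 01100101101011 | 0 | 1
   5 | 11001011010111 | 1 | 0
   6 | 10010110101110 | 1 | 0
   7 | 00101101011100 | 0 | 0
   8 | 01011010111000 | 0 | 1
   9 | 10110101110001 | 1 | 1
  10 | 01101011100011 | 0 | 1
  11 | 11010111000111 | 1 | 1
  12 | 10101110001111 | 1 | 1
  13 | 01011100011111 | 0 | 1
  14 | 10111000111111 | 1 | 0
  15 | 01110001111110 | 0 | 0
  16 | 11100011111100 | 1 | 1
  17 | 11000111111001 | 1 | 1
  18 | 10001111110011 | 1 | 1
  19 | 00011111100111 | 0 | 0
  20 | 00111111001110 | 0 | 1
  21 | 01111110011101 | 0 | 1
  22 | 11111100111011 | 1 | 1
  23 | 11111001110111 | 1 | 0
  24 | 11110011101110 | 1 | 0
  25 | 11100111011100 | 1 | 1
  26 | 11001110111001 | 1 | 1
  27 | 10011101110011 | 1 | 1
  28 | 00111011100111 | 0 | 0
  29 | 01110111001110 | 0 | 1
  30 | 11101110011101 | 1 | 0
  31 | 11011100111010 | 1 | 0
  32 | 10111001110100 | 1 | 1
  33 | 01110011101001 | 0 | 1
  34 | 11100111010011 | 1 | 1
  35 | 11001110100111 | 1 | 1
  36 | 10011101001111 | 1 | 1
  37 | 00111010011111 | 0 | 1
  38 | 01110100111111 | 0 | 1
  39 | 11101001111111 | 1 | 0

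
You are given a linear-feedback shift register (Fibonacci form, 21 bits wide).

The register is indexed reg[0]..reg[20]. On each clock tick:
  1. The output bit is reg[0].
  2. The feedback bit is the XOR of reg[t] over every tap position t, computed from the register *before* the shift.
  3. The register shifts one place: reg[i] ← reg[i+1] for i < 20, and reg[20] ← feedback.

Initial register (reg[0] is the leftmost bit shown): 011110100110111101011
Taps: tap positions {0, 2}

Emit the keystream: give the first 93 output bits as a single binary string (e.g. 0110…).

011110100110111101011100100111101001000101110111001001101010010101011101111000011000000101010

k : reg_k → out_k, fb_k
0: 011110100110111101011 → 0, fb=1
1: 111101001101111010111 → 1, fb=0
2: 111010011011110101110 → 1, fb=0
3: 110100110111101011100 → 1, fb=1
4: 101001101111010111001 → 1, fb=0
5: 010011011110101110010 → 0, fb=0
6: 100110111101011100100 → 1, fb=1
7: 001101111010111001001 → 0, fb=1
8: 011011110101110010011 → 0, fb=1
9: 110111101011100100111 → 1, fb=1
10: 101111010111001001111 → 1, fb=0
11: 011110101110010011110 → 0, fb=1
12: 111101011100100111101 → 1, fb=0
13: 111010111001001111010 → 1, fb=0
14: 110101110010011110100 → 1, fb=1
15: 101011100100111101001 → 1, fb=0
16: 010111001001111010010 → 0, fb=0
17: 101110010011110100100 → 1, fb=0
18: 011100100111101001000 → 0, fb=1
19: 111001001111010010001 → 1, fb=0
20: 110010011110100100010 → 1, fb=1
21: 100100111101001000101 → 1, fb=1
22: 001001111010010001011 → 0, fb=1
23: 010011110100100010111 → 0, fb=0
24: 100111101001000101110 → 1, fb=1
25: 001111010010001011101 → 0, fb=1
26: 011110100100010111011 → 0, fb=1
27: 111101001000101110111 → 1, fb=0
28: 111010010001011101110 → 1, fb=0
29: 110100100010111011100 → 1, fb=1
30: 101001000101110111001 → 1, fb=0
31: 010010001011101110010 → 0, fb=0
32: 100100010111011100100 → 1, fb=1
33: 001000101110111001001 → 0, fb=1
34: 010001011101110010011 → 0, fb=0
35: 100010111011100100110 → 1, fb=1
36: 000101110111001001101 → 0, fb=0
37: 001011101110010011010 → 0, fb=1
38: 010111011100100110101 → 0, fb=0
39: 101110111001001101010 → 1, fb=0
40: 011101110010011010100 → 0, fb=1
41: 111011100100110101001 → 1, fb=0
42: 110111001001101010010 → 1, fb=1
43: 101110010011010100101 → 1, fb=0
44: 011100100110101001010 → 0, fb=1
45: 111001001101010010101 → 1, fb=0
46: 110010011010100101010 → 1, fb=1
47: 100100110101001010101 → 1, fb=1
48: 001001101010010101011 → 0, fb=1
49: 010011010100101010111 → 0, fb=0
50: 100110101001010101110 → 1, fb=1
51: 001101010010101011101 → 0, fb=1
52: 011010100101010111011 → 0, fb=1
53: 110101001010101110111 → 1, fb=1
54: 101010010101011101111 → 1, fb=0
55: 010100101010111011110 → 0, fb=0
56: 101001010101110111100 → 1, fb=0
57: 010010101011101111000 → 0, fb=0
58: 100101010111011110000 → 1, fb=1
59: 001010101110111100001 → 0, fb=1
60: 010101011101111000011 → 0, fb=0
61: 101010111011110000110 → 1, fb=0
62: 010101110111100001100 → 0, fb=0
63: 101011101111000011000 → 1, fb=0
64: 010111011110000110000 → 0, fb=0
65: 101110111100001100000 → 1, fb=0
66: 011101111000011000000 → 0, fb=1
67: 111011110000110000001 → 1, fb=0
68: 110111100001100000010 → 1, fb=1
69: 101111000011000000101 → 1, fb=0
70: 011110000110000001010 → 0, fb=1
71: 111100001100000010101 → 1, fb=0
72: 111000011000000101010 → 1, fb=0
73: 110000110000001010100 → 1, fb=1
74: 100001100000010101001 → 1, fb=1
75: 000011000000101010011 → 0, fb=0
76: 000110000001010100110 → 0, fb=0
77: 001100000010101001100 → 0, fb=1
78: 011000000101010011001 → 0, fb=1
79: 110000001010100110011 → 1, fb=1
80: 100000010101001100111 → 1, fb=1
81: 000000101010011001111 → 0, fb=0
82: 000001010100110011110 → 0, fb=0
83: 000010101001100111100 → 0, fb=0
84: 000101010011001111000 → 0, fb=0
85: 001010100110011110000 → 0, fb=1
86: 010101001100111100001 → 0, fb=0
87: 101010011001111000010 → 1, fb=0
88: 010100110011110000100 → 0, fb=0
89: 101001100111100001000 → 1, fb=0
90: 010011001111000010000 → 0, fb=0
91: 100110011110000100000 → 1, fb=1
92: 001100111100001000001 → 0, fb=1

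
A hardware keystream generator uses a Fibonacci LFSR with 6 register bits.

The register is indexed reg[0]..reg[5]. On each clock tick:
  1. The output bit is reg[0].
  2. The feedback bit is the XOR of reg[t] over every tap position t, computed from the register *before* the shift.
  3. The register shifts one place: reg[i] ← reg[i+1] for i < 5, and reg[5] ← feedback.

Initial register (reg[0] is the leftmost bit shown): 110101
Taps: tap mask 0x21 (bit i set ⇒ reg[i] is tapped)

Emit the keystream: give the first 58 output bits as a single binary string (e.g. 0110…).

1101010110011011101101001001110001011110010100011000010000

step | reg (before) | out | fb
   0 | 110101 | 1 | 0
   1 | 101010 | 1 | 1
   2 | 010101 | 0 | 1
   3 | 101011 | 1 | 0
   4 | 010110 | 0 | 0
   5 | 101100 | 1 | 1
   6 | 011001 | 0 | 1
   7 | 110011 | 1 | 0
   8 | 100110 | 1 | 1
   9 | 001101 | 0 | 1
  10 | 011011 | 0 | 1
  11 | 110111 | 1 | 0
  12 | 101110 | 1 | 1
  13 | 011101 | 0 | 1
  14 | 111011 | 1 | 0
  15 | 110110 | 1 | 1
  16 | 101101 | 1 | 0
  17 | 011010 | 0 | 0
  18 | 110100 | 1 | 1
  19 | 101001 | 1 | 0
  20 | 010010 | 0 | 0
  21 | 100100 | 1 | 1
  22 | 001001 | 0 | 1
  23 | 010011 | 0 | 1
  24 | 100111 | 1 | 0
  25 | 001110 | 0 | 0
  26 | 011100 | 0 | 0
  27 | 111000 | 1 | 1
  28 | 110001 | 1 | 0
  29 | 100010 | 1 | 1
  30 | 000101 | 0 | 1
  31 | 001011 | 0 | 1
  32 | 010111 | 0 | 1
  33 | 101111 | 1 | 0
  34 | 011110 | 0 | 0
  35 | 111100 | 1 | 1
  36 | 111001 | 1 | 0
  37 | 110010 | 1 | 1
  38 | 100101 | 1 | 0
  39 | 001010 | 0 | 0
  40 | 010100 | 0 | 0
  41 | 101000 | 1 | 1
  42 | 010001 | 0 | 1
  43 | 100011 | 1 | 0
  44 | 000110 | 0 | 0
  45 | 001100 | 0 | 0
  46 | 011000 | 0 | 0
  47 | 110000 | 1 | 1
  48 | 100001 | 1 | 0
  49 | 000010 | 0 | 0
  50 | 000100 | 0 | 0
  51 | 001000 | 0 | 0
  52 | 010000 | 0 | 0
  53 | 100000 | 1 | 1
  54 | 000001 | 0 | 1
  55 | 000011 | 0 | 1
  56 | 000111 | 0 | 1
  57 | 001111 | 0 | 1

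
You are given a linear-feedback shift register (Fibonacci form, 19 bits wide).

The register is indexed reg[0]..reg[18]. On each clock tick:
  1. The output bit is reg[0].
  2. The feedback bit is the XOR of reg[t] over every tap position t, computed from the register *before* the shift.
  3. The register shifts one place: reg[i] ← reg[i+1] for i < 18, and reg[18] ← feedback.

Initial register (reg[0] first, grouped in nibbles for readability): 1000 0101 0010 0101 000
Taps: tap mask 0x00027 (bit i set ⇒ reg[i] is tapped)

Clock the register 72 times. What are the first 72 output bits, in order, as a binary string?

100001010010010100000111111010110111110101011111111110110010110000010000

tick  register→output (feedback)
  0  1000010100100101000→1 (0)
  1  0000101001001010000→0 (0)
  2  0001010010010100000→0 (1)
  3  0010100100101000001→0 (1)
  4  0101001001010000011→0 (1)
  5  1010010010100000111→1 (1)
  6  0100100101000001111→0 (1)
  7  1001001010000011111→1 (1)
  8  0010010100000111111→0 (0)
  9  0100101000001111110→0 (1)
 10  1001010000011111101→1 (0)
 11  0010100000111111010→0 (1)
 12  0101000001111110101→0 (1)
 13  1010000011111101011→1 (0)
 14  0100000111111010110→0 (1)
 15  1000001111110101101→1 (1)
 16  0000011111101011011→0 (1)
 17  0000111111010110111→0 (1)
 18  0001111110101101111→0 (1)
 19  0011111101011011111→0 (0)
 20  0111111010110111110→0 (1)
 21  1111110101101111101→1 (0)
 22  1111101011011111010→1 (1)
 23  1111010110111110101→1 (0)
 24  1110101101111101010→1 (1)
 25  1101011011111010101→1 (1)
 26  1010110111110101011→1 (1)
 27  0101101111101010111→0 (1)
 28  1011011111010101111→1 (1)
 29  0110111110101011111→0 (1)
 30  1101111101010111111→1 (1)
 31  1011111010101111111→1 (1)
 32  0111110101011111111→0 (1)
 33  1111101010111111111→1 (1)
 34  1111010101111111111→1 (0)
 35  1110101011111111110→1 (1)
 36  1101010111111111101→1 (1)
 37  1010101111111111011→1 (0)
 38  0101011111111110110→0 (0)
 39  1010111111111101100→1 (1)
 40  0101111111111011001→0 (0)
 41  1011111111110110010→1 (1)
 42  0111111111101100101→0 (1)
 43  1111111111011001011→1 (0)
 44  1111111110110010110→1 (0)
 45  1111111101100101100→1 (0)
 46  1111111011001011000→1 (0)
 47  1111110110010110000→1 (0)
 48  1111101100101100000→1 (1)
 49  1111011001011000001→1 (0)
 50  1110110010110000010→1 (0)
 51  1101100101100000100→1 (0)
 52  1011001011000001000→1 (0)
 53  0110010110000010000→0 (1)
 54  1100101100000100001→1 (0)
 55  1001011000001000010→1 (0)
 56  0010110000010000100→0 (0)
 57  0101100000100001000→0 (1)
 58  1011000001000010001→1 (0)
 59  0110000010000100010→0 (0)
 60  1100000100001000100→1 (0)
 61  1000001000010001000→1 (1)
 62  0000010000100010001→0 (1)
 63  0000100001000100011→0 (0)
 64  0001000010001000110→0 (0)
 65  0010000100010001100→0 (1)
 66  0100001000100011001→0 (1)
 67  1000010001000110011→1 (0)
 68  0000100010001100110→0 (0)
 69  0001000100011001100→0 (0)
 70  0010001000110011000→0 (1)
 71  0100010001100110001→0 (0)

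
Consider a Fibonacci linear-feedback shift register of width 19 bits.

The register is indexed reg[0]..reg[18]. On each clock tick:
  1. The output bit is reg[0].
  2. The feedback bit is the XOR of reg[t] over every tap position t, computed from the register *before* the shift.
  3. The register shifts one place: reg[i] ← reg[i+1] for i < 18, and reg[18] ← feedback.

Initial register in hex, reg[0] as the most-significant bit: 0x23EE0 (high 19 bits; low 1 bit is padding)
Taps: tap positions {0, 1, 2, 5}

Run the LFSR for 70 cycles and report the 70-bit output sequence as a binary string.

tick  register→output (feedback)
  0  0010001111101110000→0 (1)
  1  0100011111011100001→0 (0)
  2  1000111110111000010→1 (0)
  3  0001111101110000100→0 (1)
  4  0011111011100001001→0 (0)
  5  0111110111000010010→0 (1)
  6  1111101110000100101→1 (1)
  7  1111011100001001011→1 (0)
  8  1110111000010010110→1 (0)
  9  1101110000100101100→1 (1)
 10  1011100001001011001→1 (0)
 11  0111000010010110010→0 (0)
 12  1110000100101100100→1 (1)
 13  1100001001011001001→1 (0)
 14  1000010010110010010→1 (0)
 15  0000100101100100100→0 (0)
 16  0001001011001001000→0 (0)
 17  0010010110010010000→0 (0)
 18  0100101100100100000→0 (1)
 19  1001011001001000001→1 (0)
 20  0010110010010000010→0 (0)
 21  0101100100100000100→0 (1)
 22  1011001001000001001→1 (0)
 23  0110010010000010010→0 (1)
 24  1100100100000100101→1 (0)
 25  1001001000001001010→1 (1)
 26  0010010000010010101→0 (0)
 27  0100100000100101010→0 (1)
 28  1001000001001010101→1 (1)
 29  0010000010010101011→0 (1)
 30  0100000100101010111→0 (1)
 31  1000001001010101111→1 (1)
 32  0000010010101011111→0 (1)
 33  0000100101010111111→0 (0)
 34  0001001010101111110→0 (0)
 35  0010010101011111100→0 (0)
 36  0100101010111111000→0 (1)
 37  1001010101111110001→1 (0)
 38  0010101011111100010→0 (1)
 39  0101010111111000101→0 (0)
 40  1010101111110001010→1 (0)
 41  0101011111100010100→0 (0)
 42  1010111111000101000→1 (1)
 43  0101111110001010001→0 (0)
 44  1011111100010100010→1 (1)
 45  0111111000101000101→0 (1)
 46  1111110001010001011→1 (0)
 47  1111100010100010110→1 (1)
 48  1111000101000101101→1 (1)
 49  1110001010001011011→1 (1)
 50  1100010100010110111→1 (1)
 51  1000101000101101111→1 (1)
 52  0001010001011011111→0 (1)
 53  0010100010110111111→0 (1)
 54  0101000101101111111→0 (1)
 55  1010001011011111111→1 (0)
 56  0100010110111111110→0 (0)
 57  1000101101111111100→1 (1)
 58  0001011011111111001→0 (1)
 59  0010110111111110011→0 (0)
 60  0101101111111100110→0 (1)
 61  1011011111111001101→1 (1)
 62  0110111111110011011→0 (1)
 63  1101111111100110111→1 (1)
 64  1011111111001101111→1 (1)
 65  0111111110011011111→0 (1)
 66  1111111100110111111→1 (0)
 67  1111111001101111110→1 (0)
 68  1111110011011111100→1 (0)
 69  1111100110111111000→1 (1)

0010001111101110000100101100100100000100101010111111000101000101101111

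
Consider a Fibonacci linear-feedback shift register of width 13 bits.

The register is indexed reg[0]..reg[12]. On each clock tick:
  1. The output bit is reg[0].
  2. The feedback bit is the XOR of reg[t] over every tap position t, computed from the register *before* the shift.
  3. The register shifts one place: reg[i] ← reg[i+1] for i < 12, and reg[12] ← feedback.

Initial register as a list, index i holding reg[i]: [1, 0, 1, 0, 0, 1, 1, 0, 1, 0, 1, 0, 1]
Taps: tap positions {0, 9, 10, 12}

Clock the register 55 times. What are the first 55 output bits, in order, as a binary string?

1010011010101100010100111100010001100111001001101111000

tick  register→output (feedback)
  0  1010011010101→1 (1)
  1  0100110101011→0 (0)
  2  1001101010110→1 (0)
  3  0011010101100→0 (0)
  4  0110101011000→0 (1)
  5  1101010110001→1 (0)
  6  1010101100010→1 (1)
  7  0101011000101→0 (0)
  8  1010110001010→1 (0)
  9  0101100010100→0 (1)
 10  1011000101001→1 (1)
 11  0110001010011→0 (1)
 12  1100010100111→1 (1)
 13  1000101001111→1 (0)
 14  0001010011110→0 (0)
 15  0010100111100→0 (0)
 16  0101001111000→0 (1)
 17  1010011110001→1 (0)
 18  0100111100010→0 (0)
 19  1001111000100→1 (0)
 20  0011110001000→0 (1)
 21  0111100010001→0 (1)
 22  1111000100011→1 (0)
 23  1110001000110→1 (0)
 24  1100010001100→1 (1)
 25  1000100011001→1 (1)
 26  0001000110011→0 (1)
 27  0010001100111→0 (0)
 28  0100011001110→0 (0)
 29  1000110011100→1 (1)
 30  0001100111001→0 (0)
 31  0011001110010→0 (0)
 32  0110011100100→0 (1)
 33  1100111001001→1 (1)
 34  1001110010011→1 (0)
 35  0011100100110→0 (1)
 36  0111001001101→0 (1)
 37  1110010011011→1 (1)
 38  1100100110111→1 (1)
 39  1001001101111→1 (0)
 40  0010011011110→0 (0)
 41  0100110111100→0 (0)
 42  1001101111000→1 (0)
 43  0011011110000→0 (0)
 44  0110111100000→0 (0)
 45  1101111000000→1 (1)
 46  1011110000001→1 (0)
 47  0111100000010→0 (0)
 48  1111000000100→1 (0)
 49  1110000001000→1 (0)
 50  1100000010000→1 (1)
 51  1000000100001→1 (0)
 52  0000001000010→0 (0)
 53  0000010000100→0 (1)
 54  0000100001001→0 (0)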